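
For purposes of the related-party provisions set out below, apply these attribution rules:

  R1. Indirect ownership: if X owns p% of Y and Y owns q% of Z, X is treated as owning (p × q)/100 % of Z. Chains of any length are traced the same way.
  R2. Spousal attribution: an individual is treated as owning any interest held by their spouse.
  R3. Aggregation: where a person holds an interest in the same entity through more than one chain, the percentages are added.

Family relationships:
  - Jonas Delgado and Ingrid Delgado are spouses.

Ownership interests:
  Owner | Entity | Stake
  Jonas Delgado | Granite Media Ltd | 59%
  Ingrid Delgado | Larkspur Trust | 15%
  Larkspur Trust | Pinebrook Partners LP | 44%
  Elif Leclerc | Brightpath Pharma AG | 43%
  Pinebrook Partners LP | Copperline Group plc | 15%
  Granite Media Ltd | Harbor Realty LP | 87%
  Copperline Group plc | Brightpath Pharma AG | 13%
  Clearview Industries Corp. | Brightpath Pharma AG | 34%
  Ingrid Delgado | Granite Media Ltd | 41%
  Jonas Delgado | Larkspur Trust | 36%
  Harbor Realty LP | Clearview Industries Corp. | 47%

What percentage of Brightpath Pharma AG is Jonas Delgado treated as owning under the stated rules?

By spousal attribution (R2), Jonas Delgado is treated as also owning Ingrid Delgado's interest in Larkspur Trust, giving 36% + 15% = 51%.
By spousal attribution (R2), Jonas Delgado is treated as also owning Ingrid Delgado's interest in Granite Media Ltd, giving 59% + 41% = 100%.
Chain via Larkspur Trust → Pinebrook Partners LP → Copperline Group plc (R1): 51% × 44% × 15% × 13% = 0.43758% of Brightpath Pharma AG.
Chain via Granite Media Ltd → Harbor Realty LP → Clearview Industries Corp. (R1): 100% × 87% × 47% × 34% = 13.9026% of Brightpath Pharma AG.
Aggregating (R3): 0.43758% + 13.9026% = 14.34018%.

14.34018%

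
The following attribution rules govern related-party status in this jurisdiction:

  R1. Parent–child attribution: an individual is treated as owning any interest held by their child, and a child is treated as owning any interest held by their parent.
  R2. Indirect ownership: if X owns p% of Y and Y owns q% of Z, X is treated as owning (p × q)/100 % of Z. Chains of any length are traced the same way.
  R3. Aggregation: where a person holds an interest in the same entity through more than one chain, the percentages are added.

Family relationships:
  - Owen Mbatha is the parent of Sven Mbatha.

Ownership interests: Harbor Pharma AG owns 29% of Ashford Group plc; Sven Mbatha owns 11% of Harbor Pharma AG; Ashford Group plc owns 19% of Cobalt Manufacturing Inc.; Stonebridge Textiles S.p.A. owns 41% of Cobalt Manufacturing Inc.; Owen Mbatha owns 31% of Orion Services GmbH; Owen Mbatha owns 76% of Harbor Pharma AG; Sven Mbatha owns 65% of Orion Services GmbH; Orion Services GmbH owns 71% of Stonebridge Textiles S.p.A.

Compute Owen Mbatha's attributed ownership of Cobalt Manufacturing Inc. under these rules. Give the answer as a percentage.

32.7393%

By parent–child attribution (R1), Owen Mbatha is treated as also owning Sven Mbatha's interest in Harbor Pharma AG, giving 76% + 11% = 87%.
By parent–child attribution (R1), Owen Mbatha is treated as also owning Sven Mbatha's interest in Orion Services GmbH, giving 31% + 65% = 96%.
Chain via Harbor Pharma AG → Ashford Group plc (R2): 87% × 29% × 19% = 4.7937% of Cobalt Manufacturing Inc.
Chain via Orion Services GmbH → Stonebridge Textiles S.p.A. (R2): 96% × 71% × 41% = 27.9456% of Cobalt Manufacturing Inc.
Aggregating (R3): 4.7937% + 27.9456% = 32.7393%.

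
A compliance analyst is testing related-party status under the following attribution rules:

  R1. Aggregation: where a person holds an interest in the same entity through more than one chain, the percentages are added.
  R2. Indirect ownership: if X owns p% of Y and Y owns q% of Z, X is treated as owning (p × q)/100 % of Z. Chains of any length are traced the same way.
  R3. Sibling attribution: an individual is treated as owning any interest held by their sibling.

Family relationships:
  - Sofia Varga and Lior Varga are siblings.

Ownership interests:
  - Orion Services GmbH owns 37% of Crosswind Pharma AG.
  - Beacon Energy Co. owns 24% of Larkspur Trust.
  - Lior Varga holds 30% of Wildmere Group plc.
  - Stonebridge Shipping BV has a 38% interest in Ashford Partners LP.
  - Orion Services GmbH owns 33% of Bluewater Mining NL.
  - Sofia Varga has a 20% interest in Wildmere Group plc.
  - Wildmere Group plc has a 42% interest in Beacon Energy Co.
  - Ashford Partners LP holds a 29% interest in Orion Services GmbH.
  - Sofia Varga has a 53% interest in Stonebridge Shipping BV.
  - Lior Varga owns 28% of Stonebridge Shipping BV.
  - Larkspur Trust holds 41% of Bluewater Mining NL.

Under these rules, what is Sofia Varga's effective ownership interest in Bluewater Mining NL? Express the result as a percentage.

By sibling attribution (R3), Sofia Varga is treated as also owning Lior Varga's interest in Wildmere Group plc, giving 20% + 30% = 50%.
By sibling attribution (R3), Sofia Varga is treated as also owning Lior Varga's interest in Stonebridge Shipping BV, giving 53% + 28% = 81%.
Chain via Wildmere Group plc → Beacon Energy Co. → Larkspur Trust (R2): 50% × 42% × 24% × 41% = 2.0664% of Bluewater Mining NL.
Chain via Stonebridge Shipping BV → Ashford Partners LP → Orion Services GmbH (R2): 81% × 38% × 29% × 33% = 2.945646% of Bluewater Mining NL.
Aggregating (R1): 2.0664% + 2.945646% = 5.012046%.

5.012046%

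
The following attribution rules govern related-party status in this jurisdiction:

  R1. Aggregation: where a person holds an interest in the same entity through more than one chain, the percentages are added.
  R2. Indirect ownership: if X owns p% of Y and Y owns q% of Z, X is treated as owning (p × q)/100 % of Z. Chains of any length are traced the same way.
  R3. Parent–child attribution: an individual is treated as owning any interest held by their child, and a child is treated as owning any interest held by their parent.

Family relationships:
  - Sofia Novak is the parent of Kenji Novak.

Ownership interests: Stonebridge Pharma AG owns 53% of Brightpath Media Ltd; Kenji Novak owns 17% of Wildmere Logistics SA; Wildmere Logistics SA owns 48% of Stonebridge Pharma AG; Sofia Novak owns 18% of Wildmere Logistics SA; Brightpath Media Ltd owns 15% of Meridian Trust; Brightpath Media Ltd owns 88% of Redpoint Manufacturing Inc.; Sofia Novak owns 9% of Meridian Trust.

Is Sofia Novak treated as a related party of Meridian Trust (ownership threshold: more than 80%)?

No

By parent–child attribution (R3), Sofia Novak is treated as also owning Kenji Novak's interest in Wildmere Logistics SA, giving 18% + 17% = 35%.
Chain via Wildmere Logistics SA → Stonebridge Pharma AG → Brightpath Media Ltd (R2): 35% × 48% × 53% × 15% = 1.3356% of Meridian Trust.
Direct interest in Meridian Trust: 9%.
Aggregating (R1): 1.3356% + 9% = 10.3356%.
10.3356% does not exceed the 80% threshold, so Sofia is not a related party to Meridian Trust.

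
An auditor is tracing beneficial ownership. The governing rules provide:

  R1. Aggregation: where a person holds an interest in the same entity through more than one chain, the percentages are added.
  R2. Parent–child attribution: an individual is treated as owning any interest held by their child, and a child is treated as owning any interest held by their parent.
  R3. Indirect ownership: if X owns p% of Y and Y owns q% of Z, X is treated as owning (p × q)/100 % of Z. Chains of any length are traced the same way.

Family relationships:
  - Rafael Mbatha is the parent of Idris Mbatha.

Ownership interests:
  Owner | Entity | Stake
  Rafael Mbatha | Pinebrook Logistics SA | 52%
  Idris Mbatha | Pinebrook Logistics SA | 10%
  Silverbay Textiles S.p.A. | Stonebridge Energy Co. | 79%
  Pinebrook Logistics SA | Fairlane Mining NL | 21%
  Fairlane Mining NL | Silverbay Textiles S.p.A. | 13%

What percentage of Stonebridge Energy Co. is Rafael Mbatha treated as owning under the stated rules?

By parent–child attribution (R2), Rafael Mbatha is treated as also owning Idris Mbatha's interest in Pinebrook Logistics SA, giving 52% + 10% = 62%.
Chain via Pinebrook Logistics SA → Fairlane Mining NL → Silverbay Textiles S.p.A. (R3): 62% × 21% × 13% × 79% = 1.337154% of Stonebridge Energy Co.

1.337154%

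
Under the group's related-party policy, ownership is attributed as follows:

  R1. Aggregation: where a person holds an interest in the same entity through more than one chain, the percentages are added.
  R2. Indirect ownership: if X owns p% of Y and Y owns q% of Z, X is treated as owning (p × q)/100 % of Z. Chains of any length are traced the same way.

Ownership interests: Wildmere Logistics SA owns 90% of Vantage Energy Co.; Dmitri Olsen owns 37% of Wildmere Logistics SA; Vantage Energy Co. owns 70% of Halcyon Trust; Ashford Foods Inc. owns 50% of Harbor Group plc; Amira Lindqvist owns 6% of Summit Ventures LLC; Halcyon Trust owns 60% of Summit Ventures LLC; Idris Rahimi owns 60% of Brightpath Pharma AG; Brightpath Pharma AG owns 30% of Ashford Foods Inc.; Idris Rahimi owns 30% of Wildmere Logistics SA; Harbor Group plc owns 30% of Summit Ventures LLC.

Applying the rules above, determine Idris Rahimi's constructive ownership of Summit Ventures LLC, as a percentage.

14.04%

Chain via Brightpath Pharma AG → Ashford Foods Inc. → Harbor Group plc (R2): 60% × 30% × 50% × 30% = 2.7% of Summit Ventures LLC.
Chain via Wildmere Logistics SA → Vantage Energy Co. → Halcyon Trust (R2): 30% × 90% × 70% × 60% = 11.34% of Summit Ventures LLC.
Aggregating (R1): 2.7% + 11.34% = 14.04%.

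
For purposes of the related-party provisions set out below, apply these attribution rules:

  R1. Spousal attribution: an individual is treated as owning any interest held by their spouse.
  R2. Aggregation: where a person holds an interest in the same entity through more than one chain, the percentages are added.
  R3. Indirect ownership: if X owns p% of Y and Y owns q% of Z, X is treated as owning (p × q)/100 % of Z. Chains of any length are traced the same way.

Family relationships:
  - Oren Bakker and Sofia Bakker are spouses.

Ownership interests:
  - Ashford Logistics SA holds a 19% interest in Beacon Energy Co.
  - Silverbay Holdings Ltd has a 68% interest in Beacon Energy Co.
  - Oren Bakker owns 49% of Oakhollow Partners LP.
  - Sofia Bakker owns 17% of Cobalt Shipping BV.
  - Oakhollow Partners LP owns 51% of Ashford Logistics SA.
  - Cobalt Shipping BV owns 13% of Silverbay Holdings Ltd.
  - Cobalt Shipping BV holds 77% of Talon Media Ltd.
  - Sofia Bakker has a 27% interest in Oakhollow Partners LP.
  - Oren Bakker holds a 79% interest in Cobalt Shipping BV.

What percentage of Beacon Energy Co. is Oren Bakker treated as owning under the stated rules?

By spousal attribution (R1), Oren Bakker is treated as also owning Sofia Bakker's interest in Oakhollow Partners LP, giving 49% + 27% = 76%.
By spousal attribution (R1), Oren Bakker is treated as also owning Sofia Bakker's interest in Cobalt Shipping BV, giving 79% + 17% = 96%.
Chain via Oakhollow Partners LP → Ashford Logistics SA (R3): 76% × 51% × 19% = 7.3644% of Beacon Energy Co.
Chain via Cobalt Shipping BV → Silverbay Holdings Ltd (R3): 96% × 13% × 68% = 8.4864% of Beacon Energy Co.
Aggregating (R2): 7.3644% + 8.4864% = 15.8508%.

15.8508%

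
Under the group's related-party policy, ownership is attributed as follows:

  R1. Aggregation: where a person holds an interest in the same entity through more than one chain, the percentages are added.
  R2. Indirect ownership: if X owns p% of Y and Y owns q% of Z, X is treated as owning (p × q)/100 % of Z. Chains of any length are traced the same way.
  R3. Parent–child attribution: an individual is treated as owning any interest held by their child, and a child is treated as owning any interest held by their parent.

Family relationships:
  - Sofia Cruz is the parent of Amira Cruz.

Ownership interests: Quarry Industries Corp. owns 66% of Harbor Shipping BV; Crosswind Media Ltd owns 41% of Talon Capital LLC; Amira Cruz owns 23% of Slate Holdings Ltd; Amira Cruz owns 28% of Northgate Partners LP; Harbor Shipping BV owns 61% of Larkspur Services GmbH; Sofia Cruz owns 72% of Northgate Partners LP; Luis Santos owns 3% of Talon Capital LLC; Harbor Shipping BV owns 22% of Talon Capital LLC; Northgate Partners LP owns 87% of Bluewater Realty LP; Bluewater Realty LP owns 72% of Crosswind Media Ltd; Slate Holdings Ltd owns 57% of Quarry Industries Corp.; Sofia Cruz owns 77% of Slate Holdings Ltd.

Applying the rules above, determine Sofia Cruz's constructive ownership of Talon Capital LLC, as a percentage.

33.9588%

By parent–child attribution (R3), Sofia Cruz is treated as also owning Amira Cruz's interest in Slate Holdings Ltd, giving 77% + 23% = 100%.
By parent–child attribution (R3), Sofia Cruz is treated as also owning Amira Cruz's interest in Northgate Partners LP, giving 72% + 28% = 100%.
Chain via Slate Holdings Ltd → Quarry Industries Corp. → Harbor Shipping BV (R2): 100% × 57% × 66% × 22% = 8.2764% of Talon Capital LLC.
Chain via Northgate Partners LP → Bluewater Realty LP → Crosswind Media Ltd (R2): 100% × 87% × 72% × 41% = 25.6824% of Talon Capital LLC.
Aggregating (R1): 8.2764% + 25.6824% = 33.9588%.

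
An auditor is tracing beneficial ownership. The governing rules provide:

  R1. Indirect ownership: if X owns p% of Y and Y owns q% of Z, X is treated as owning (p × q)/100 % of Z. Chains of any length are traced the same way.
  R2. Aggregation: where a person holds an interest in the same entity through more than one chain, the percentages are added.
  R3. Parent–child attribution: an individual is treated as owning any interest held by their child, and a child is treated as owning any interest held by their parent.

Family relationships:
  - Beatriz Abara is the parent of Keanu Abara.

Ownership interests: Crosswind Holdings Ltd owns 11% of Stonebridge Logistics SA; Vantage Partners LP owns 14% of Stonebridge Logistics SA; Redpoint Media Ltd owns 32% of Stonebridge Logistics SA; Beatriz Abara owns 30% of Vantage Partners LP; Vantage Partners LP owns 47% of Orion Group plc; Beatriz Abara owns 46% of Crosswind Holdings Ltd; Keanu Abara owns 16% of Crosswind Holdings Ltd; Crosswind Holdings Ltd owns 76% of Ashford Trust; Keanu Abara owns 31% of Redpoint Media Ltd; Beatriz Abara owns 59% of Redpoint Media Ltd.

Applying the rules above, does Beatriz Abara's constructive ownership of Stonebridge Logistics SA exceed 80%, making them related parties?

No

By parent–child attribution (R3), Beatriz Abara is treated as also owning Keanu Abara's interest in Crosswind Holdings Ltd, giving 46% + 16% = 62%.
By parent–child attribution (R3), Beatriz Abara is treated as also owning Keanu Abara's interest in Redpoint Media Ltd, giving 59% + 31% = 90%.
Chain via Crosswind Holdings Ltd (R1): 62% × 11% = 6.82% of Stonebridge Logistics SA.
Chain via Vantage Partners LP (R1): 30% × 14% = 4.2% of Stonebridge Logistics SA.
Chain via Redpoint Media Ltd (R1): 90% × 32% = 28.8% of Stonebridge Logistics SA.
Aggregating (R2): 6.82% + 4.2% + 28.8% = 39.82%.
39.82% does not exceed the 80% threshold, so Beatriz is not a related party to Stonebridge Logistics SA.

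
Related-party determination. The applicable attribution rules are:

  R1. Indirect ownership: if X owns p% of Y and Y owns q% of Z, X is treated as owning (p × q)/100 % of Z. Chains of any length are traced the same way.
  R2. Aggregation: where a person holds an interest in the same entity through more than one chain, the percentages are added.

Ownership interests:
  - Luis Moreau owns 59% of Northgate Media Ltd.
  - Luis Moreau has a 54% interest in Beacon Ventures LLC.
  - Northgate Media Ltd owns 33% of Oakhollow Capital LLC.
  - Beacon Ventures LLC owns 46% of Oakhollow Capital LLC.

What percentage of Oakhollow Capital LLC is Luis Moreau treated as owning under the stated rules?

Chain via Northgate Media Ltd (R1): 59% × 33% = 19.47% of Oakhollow Capital LLC.
Chain via Beacon Ventures LLC (R1): 54% × 46% = 24.84% of Oakhollow Capital LLC.
Aggregating (R2): 19.47% + 24.84% = 44.31%.

44.31%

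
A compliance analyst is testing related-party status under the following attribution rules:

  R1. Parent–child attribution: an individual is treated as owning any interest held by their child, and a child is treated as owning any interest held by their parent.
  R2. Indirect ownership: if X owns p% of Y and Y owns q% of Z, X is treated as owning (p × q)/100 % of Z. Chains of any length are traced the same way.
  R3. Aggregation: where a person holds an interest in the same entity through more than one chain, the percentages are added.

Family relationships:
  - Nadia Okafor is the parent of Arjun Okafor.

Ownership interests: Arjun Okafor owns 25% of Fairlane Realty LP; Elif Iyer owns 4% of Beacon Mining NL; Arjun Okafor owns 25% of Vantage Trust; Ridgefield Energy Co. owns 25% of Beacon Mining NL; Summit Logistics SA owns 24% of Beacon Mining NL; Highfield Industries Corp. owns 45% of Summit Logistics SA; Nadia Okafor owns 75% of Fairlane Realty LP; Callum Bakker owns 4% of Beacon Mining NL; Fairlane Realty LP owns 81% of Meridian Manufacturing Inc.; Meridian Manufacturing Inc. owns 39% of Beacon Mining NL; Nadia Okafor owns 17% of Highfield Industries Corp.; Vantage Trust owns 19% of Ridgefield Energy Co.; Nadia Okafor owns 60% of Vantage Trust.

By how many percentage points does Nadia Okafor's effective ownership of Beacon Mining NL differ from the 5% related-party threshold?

By parent–child attribution (R1), Nadia Okafor is treated as also owning Arjun Okafor's interest in Vantage Trust, giving 60% + 25% = 85%.
By parent–child attribution (R1), Nadia Okafor is treated as also owning Arjun Okafor's interest in Fairlane Realty LP, giving 75% + 25% = 100%.
Chain via Vantage Trust → Ridgefield Energy Co. (R2): 85% × 19% × 25% = 4.0375% of Beacon Mining NL.
Chain via Fairlane Realty LP → Meridian Manufacturing Inc. (R2): 100% × 81% × 39% = 31.59% of Beacon Mining NL.
Chain via Highfield Industries Corp. → Summit Logistics SA (R2): 17% × 45% × 24% = 1.836% of Beacon Mining NL.
Aggregating (R3): 4.0375% + 31.59% + 1.836% = 37.4635%.
37.4635% exceeds the 5% threshold by 32.4635 percentage points.

32.4635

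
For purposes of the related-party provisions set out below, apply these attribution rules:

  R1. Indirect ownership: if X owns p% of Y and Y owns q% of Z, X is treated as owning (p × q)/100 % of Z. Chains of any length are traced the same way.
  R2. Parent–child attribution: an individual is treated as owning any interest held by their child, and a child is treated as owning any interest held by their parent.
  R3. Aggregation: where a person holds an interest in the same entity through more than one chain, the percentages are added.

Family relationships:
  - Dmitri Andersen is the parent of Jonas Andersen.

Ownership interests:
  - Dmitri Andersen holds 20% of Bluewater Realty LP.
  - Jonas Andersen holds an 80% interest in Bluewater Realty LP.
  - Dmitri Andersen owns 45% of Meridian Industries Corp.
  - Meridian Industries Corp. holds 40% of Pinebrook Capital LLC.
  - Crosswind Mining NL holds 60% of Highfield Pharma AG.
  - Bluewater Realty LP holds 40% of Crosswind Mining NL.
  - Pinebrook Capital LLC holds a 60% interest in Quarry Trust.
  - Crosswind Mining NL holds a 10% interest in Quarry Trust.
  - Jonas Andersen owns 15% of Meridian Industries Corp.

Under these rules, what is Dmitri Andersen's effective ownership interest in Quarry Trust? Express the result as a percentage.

18.4%

By parent–child attribution (R2), Dmitri Andersen is treated as also owning Jonas Andersen's interest in Bluewater Realty LP, giving 20% + 80% = 100%.
By parent–child attribution (R2), Dmitri Andersen is treated as also owning Jonas Andersen's interest in Meridian Industries Corp, giving 45% + 15% = 60%.
Chain via Bluewater Realty LP → Crosswind Mining NL (R1): 100% × 40% × 10% = 4% of Quarry Trust.
Chain via Meridian Industries Corp. → Pinebrook Capital LLC (R1): 60% × 40% × 60% = 14.4% of Quarry Trust.
Aggregating (R3): 4% + 14.4% = 18.4%.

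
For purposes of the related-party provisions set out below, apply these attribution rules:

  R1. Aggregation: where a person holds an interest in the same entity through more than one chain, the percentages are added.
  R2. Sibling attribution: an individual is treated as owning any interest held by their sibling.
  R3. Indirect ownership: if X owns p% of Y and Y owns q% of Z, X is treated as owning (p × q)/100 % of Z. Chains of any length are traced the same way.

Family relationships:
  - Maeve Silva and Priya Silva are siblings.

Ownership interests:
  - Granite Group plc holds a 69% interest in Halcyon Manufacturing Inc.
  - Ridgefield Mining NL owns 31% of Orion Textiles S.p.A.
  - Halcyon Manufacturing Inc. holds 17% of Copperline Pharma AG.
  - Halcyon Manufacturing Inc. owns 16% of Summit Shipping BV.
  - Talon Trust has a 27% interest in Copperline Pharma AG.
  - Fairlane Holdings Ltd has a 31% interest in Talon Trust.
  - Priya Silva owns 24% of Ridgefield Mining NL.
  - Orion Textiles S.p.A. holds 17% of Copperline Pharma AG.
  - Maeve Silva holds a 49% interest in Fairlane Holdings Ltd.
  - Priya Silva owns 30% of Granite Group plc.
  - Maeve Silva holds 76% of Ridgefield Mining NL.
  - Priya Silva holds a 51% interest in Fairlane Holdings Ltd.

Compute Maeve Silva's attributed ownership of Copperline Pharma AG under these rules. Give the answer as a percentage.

By sibling attribution (R2), Maeve Silva is treated as also owning Priya Silva's interest in Fairlane Holdings Ltd, giving 49% + 51% = 100%.
By sibling attribution (R2), Maeve Silva is treated as also owning Priya Silva's interest in Ridgefield Mining NL, giving 76% + 24% = 100%.
By sibling attribution (R2), Maeve Silva is treated as owning Priya Silva's 30% interest in Granite Group plc.
Chain via Fairlane Holdings Ltd → Talon Trust (R3): 100% × 31% × 27% = 8.37% of Copperline Pharma AG.
Chain via Ridgefield Mining NL → Orion Textiles S.p.A. (R3): 100% × 31% × 17% = 5.27% of Copperline Pharma AG.
Chain via Granite Group plc → Halcyon Manufacturing Inc. (R3): 30% × 69% × 17% = 3.519% of Copperline Pharma AG.
Aggregating (R1): 8.37% + 5.27% + 3.519% = 17.159%.

17.159%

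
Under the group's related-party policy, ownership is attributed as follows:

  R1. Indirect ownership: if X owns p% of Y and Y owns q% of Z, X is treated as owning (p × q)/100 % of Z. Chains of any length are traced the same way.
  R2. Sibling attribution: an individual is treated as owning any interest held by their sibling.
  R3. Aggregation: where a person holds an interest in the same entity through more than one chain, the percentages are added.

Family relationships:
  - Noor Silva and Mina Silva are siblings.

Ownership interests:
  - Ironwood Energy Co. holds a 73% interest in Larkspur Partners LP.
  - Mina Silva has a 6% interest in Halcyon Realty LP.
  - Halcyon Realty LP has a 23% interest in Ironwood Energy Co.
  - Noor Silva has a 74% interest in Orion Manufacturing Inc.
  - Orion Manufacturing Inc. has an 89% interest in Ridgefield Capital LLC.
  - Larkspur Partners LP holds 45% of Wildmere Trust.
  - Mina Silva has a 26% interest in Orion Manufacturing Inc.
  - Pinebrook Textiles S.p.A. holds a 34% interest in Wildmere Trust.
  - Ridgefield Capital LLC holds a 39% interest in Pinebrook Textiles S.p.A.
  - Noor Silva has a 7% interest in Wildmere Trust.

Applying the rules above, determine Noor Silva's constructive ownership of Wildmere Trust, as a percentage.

By sibling attribution (R2), Noor Silva is treated as also owning Mina Silva's interest in Orion Manufacturing Inc, giving 74% + 26% = 100%.
By sibling attribution (R2), Noor Silva is treated as owning Mina Silva's 6% interest in Halcyon Realty LP.
Chain via Orion Manufacturing Inc. → Ridgefield Capital LLC → Pinebrook Textiles S.p.A. (R1): 100% × 89% × 39% × 34% = 11.8014% of Wildmere Trust.
Direct interest in Wildmere Trust: 7%.
Chain via Halcyon Realty LP → Ironwood Energy Co. → Larkspur Partners LP (R1): 6% × 23% × 73% × 45% = 0.45333% of Wildmere Trust.
Aggregating (R3): 11.8014% + 7% + 0.45333% = 19.25473%.

19.25473%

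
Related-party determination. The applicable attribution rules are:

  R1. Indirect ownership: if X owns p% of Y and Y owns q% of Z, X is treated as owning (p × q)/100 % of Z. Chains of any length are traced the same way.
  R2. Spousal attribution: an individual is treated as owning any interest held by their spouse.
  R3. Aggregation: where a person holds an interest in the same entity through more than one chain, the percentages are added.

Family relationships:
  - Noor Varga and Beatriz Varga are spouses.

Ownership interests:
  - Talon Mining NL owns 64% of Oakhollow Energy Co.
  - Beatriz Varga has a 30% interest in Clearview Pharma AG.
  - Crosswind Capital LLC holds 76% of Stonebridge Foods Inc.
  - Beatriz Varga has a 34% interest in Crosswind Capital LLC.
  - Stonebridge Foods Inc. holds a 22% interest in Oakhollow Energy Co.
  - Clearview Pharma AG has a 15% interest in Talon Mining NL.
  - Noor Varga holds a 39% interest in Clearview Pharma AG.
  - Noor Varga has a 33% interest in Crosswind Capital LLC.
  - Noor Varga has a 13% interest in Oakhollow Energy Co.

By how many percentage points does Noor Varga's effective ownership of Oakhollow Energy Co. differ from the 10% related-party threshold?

By spousal attribution (R2), Noor Varga is treated as also owning Beatriz Varga's interest in Clearview Pharma AG, giving 39% + 30% = 69%.
By spousal attribution (R2), Noor Varga is treated as also owning Beatriz Varga's interest in Crosswind Capital LLC, giving 33% + 34% = 67%.
Chain via Clearview Pharma AG → Talon Mining NL (R1): 69% × 15% × 64% = 6.624% of Oakhollow Energy Co.
Chain via Crosswind Capital LLC → Stonebridge Foods Inc. (R1): 67% × 76% × 22% = 11.2024% of Oakhollow Energy Co.
Direct interest in Oakhollow Energy Co: 13%.
Aggregating (R3): 6.624% + 11.2024% + 13% = 30.8264%.
30.8264% exceeds the 10% threshold by 20.8264 percentage points.

20.8264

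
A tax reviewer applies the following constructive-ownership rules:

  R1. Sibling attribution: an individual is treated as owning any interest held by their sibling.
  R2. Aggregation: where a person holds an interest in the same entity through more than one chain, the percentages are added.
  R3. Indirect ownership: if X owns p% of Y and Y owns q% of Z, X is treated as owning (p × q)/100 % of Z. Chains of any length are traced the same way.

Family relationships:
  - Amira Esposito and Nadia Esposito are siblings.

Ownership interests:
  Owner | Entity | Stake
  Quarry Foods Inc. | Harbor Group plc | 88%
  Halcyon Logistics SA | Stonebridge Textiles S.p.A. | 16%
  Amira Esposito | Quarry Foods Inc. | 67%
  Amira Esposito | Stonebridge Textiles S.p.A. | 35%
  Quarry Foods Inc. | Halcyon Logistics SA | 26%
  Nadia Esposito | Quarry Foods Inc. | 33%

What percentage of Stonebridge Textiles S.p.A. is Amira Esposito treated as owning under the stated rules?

By sibling attribution (R1), Amira Esposito is treated as also owning Nadia Esposito's interest in Quarry Foods Inc, giving 67% + 33% = 100%.
Chain via Quarry Foods Inc. → Halcyon Logistics SA (R3): 100% × 26% × 16% = 4.16% of Stonebridge Textiles S.p.A.
Direct interest in Stonebridge Textiles S.p.A: 35%.
Aggregating (R2): 4.16% + 35% = 39.16%.

39.16%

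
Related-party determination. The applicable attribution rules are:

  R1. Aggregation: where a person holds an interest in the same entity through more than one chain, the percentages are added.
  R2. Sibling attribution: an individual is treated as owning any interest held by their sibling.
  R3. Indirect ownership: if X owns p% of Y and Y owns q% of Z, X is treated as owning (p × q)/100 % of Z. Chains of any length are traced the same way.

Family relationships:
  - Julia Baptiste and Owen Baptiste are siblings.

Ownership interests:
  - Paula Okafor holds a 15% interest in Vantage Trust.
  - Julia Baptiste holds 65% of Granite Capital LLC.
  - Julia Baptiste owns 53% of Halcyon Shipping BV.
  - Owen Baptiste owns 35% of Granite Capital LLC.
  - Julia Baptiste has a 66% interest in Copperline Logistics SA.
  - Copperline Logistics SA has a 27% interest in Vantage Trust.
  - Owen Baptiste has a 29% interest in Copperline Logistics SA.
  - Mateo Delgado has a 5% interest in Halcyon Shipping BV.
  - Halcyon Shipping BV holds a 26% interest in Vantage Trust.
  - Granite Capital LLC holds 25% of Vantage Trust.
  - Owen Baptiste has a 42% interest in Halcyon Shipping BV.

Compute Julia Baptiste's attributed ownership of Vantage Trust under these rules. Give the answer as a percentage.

75.35%

By sibling attribution (R2), Julia Baptiste is treated as also owning Owen Baptiste's interest in Halcyon Shipping BV, giving 53% + 42% = 95%.
By sibling attribution (R2), Julia Baptiste is treated as also owning Owen Baptiste's interest in Copperline Logistics SA, giving 66% + 29% = 95%.
By sibling attribution (R2), Julia Baptiste is treated as also owning Owen Baptiste's interest in Granite Capital LLC, giving 65% + 35% = 100%.
Chain via Halcyon Shipping BV (R3): 95% × 26% = 24.7% of Vantage Trust.
Chain via Copperline Logistics SA (R3): 95% × 27% = 25.65% of Vantage Trust.
Chain via Granite Capital LLC (R3): 100% × 25% = 25% of Vantage Trust.
Aggregating (R1): 24.7% + 25.65% + 25% = 75.35%.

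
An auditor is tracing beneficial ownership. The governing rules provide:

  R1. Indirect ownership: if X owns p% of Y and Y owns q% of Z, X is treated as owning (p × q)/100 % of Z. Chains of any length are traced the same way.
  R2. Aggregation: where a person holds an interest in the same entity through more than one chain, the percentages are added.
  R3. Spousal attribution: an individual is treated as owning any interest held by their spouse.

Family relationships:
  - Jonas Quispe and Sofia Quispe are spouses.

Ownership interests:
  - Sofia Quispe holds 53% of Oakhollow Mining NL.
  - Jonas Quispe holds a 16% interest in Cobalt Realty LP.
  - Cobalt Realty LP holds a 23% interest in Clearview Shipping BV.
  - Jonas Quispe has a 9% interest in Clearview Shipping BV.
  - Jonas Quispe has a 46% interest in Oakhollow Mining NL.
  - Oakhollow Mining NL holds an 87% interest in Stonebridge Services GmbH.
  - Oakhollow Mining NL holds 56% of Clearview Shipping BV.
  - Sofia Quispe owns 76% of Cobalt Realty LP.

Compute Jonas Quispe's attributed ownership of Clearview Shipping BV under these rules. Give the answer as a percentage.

85.6%

By spousal attribution (R3), Jonas Quispe is treated as also owning Sofia Quispe's interest in Oakhollow Mining NL, giving 46% + 53% = 99%.
By spousal attribution (R3), Jonas Quispe is treated as also owning Sofia Quispe's interest in Cobalt Realty LP, giving 16% + 76% = 92%.
Chain via Oakhollow Mining NL (R1): 99% × 56% = 55.44% of Clearview Shipping BV.
Chain via Cobalt Realty LP (R1): 92% × 23% = 21.16% of Clearview Shipping BV.
Direct interest in Clearview Shipping BV: 9%.
Aggregating (R2): 55.44% + 21.16% + 9% = 85.6%.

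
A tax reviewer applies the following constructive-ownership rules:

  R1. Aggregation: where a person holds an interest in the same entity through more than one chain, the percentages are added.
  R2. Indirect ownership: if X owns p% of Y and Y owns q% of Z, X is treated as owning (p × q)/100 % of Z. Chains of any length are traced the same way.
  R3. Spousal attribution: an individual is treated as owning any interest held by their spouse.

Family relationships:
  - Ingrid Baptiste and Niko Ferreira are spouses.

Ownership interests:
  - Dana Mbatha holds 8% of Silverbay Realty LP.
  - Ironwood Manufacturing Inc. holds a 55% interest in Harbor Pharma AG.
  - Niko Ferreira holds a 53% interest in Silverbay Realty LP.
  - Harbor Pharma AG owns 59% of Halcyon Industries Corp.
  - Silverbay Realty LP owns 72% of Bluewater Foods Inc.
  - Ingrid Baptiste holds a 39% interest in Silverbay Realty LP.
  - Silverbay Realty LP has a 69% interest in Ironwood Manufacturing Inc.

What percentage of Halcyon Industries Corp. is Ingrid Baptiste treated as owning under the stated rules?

20.59926%

By spousal attribution (R3), Ingrid Baptiste is treated as also owning Niko Ferreira's interest in Silverbay Realty LP, giving 39% + 53% = 92%.
Chain via Silverbay Realty LP → Ironwood Manufacturing Inc. → Harbor Pharma AG (R2): 92% × 69% × 55% × 59% = 20.59926% of Halcyon Industries Corp.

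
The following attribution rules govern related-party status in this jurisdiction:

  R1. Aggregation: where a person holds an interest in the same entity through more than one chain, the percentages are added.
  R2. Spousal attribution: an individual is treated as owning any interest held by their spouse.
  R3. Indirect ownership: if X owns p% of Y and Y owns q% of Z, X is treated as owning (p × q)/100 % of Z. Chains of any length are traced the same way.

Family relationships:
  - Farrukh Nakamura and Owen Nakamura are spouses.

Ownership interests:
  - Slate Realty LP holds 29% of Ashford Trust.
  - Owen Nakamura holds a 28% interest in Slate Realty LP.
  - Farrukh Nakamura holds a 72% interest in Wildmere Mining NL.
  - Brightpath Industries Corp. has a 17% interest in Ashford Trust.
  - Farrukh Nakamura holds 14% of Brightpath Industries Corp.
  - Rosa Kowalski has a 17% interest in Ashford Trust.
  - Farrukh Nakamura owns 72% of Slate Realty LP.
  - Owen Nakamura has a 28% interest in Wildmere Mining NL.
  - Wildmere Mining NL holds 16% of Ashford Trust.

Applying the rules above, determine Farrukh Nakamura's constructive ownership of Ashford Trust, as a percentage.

By spousal attribution (R2), Farrukh Nakamura is treated as also owning Owen Nakamura's interest in Slate Realty LP, giving 72% + 28% = 100%.
By spousal attribution (R2), Farrukh Nakamura is treated as also owning Owen Nakamura's interest in Wildmere Mining NL, giving 72% + 28% = 100%.
Chain via Slate Realty LP (R3): 100% × 29% = 29% of Ashford Trust.
Chain via Wildmere Mining NL (R3): 100% × 16% = 16% of Ashford Trust.
Chain via Brightpath Industries Corp. (R3): 14% × 17% = 2.38% of Ashford Trust.
Aggregating (R1): 29% + 16% + 2.38% = 47.38%.

47.38%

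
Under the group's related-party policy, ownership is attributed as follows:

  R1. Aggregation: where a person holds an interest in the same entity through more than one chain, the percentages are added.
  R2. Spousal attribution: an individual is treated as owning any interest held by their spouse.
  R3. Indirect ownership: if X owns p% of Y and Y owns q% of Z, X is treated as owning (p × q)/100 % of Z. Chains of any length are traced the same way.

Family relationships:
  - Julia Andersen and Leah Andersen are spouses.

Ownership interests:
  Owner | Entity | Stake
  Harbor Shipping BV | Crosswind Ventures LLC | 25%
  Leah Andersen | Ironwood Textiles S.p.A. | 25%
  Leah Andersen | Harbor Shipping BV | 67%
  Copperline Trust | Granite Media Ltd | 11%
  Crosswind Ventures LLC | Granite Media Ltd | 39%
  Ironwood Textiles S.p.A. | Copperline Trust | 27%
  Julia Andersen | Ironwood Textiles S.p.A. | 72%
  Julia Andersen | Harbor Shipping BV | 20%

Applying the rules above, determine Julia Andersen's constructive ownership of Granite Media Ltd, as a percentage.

By spousal attribution (R2), Julia Andersen is treated as also owning Leah Andersen's interest in Harbor Shipping BV, giving 20% + 67% = 87%.
By spousal attribution (R2), Julia Andersen is treated as also owning Leah Andersen's interest in Ironwood Textiles S.p.A, giving 72% + 25% = 97%.
Chain via Harbor Shipping BV → Crosswind Ventures LLC (R3): 87% × 25% × 39% = 8.4825% of Granite Media Ltd.
Chain via Ironwood Textiles S.p.A. → Copperline Trust (R3): 97% × 27% × 11% = 2.8809% of Granite Media Ltd.
Aggregating (R1): 8.4825% + 2.8809% = 11.3634%.

11.3634%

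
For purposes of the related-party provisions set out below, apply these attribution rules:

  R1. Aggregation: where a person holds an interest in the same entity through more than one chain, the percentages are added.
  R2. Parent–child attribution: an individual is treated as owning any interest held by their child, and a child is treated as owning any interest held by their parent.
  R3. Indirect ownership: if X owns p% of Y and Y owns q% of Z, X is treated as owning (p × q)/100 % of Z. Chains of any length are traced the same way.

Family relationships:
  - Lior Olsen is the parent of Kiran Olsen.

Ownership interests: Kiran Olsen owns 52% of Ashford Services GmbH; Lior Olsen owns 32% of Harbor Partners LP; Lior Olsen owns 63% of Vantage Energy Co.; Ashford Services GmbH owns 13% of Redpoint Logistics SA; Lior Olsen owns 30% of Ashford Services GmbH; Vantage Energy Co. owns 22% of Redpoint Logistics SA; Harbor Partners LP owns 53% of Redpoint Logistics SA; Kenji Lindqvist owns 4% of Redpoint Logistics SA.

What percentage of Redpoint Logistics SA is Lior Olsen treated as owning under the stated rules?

41.48%

By parent–child attribution (R2), Lior Olsen is treated as also owning Kiran Olsen's interest in Ashford Services GmbH, giving 30% + 52% = 82%.
Chain via Vantage Energy Co. (R3): 63% × 22% = 13.86% of Redpoint Logistics SA.
Chain via Ashford Services GmbH (R3): 82% × 13% = 10.66% of Redpoint Logistics SA.
Chain via Harbor Partners LP (R3): 32% × 53% = 16.96% of Redpoint Logistics SA.
Aggregating (R1): 13.86% + 10.66% + 16.96% = 41.48%.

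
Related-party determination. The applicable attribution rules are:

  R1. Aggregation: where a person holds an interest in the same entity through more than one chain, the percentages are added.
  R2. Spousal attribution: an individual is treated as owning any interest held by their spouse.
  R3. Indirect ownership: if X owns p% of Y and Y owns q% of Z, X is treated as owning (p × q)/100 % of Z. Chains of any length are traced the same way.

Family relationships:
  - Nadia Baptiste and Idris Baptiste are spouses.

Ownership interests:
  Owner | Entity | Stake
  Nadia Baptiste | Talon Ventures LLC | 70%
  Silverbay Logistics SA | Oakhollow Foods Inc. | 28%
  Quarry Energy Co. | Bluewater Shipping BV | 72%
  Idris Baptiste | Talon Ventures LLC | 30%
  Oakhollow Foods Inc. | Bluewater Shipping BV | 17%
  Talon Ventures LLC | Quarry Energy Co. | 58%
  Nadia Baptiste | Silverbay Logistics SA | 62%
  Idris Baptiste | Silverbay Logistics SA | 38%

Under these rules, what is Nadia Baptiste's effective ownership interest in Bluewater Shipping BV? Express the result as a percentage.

46.52%

By spousal attribution (R2), Nadia Baptiste is treated as also owning Idris Baptiste's interest in Talon Ventures LLC, giving 70% + 30% = 100%.
By spousal attribution (R2), Nadia Baptiste is treated as also owning Idris Baptiste's interest in Silverbay Logistics SA, giving 62% + 38% = 100%.
Chain via Talon Ventures LLC → Quarry Energy Co. (R3): 100% × 58% × 72% = 41.76% of Bluewater Shipping BV.
Chain via Silverbay Logistics SA → Oakhollow Foods Inc. (R3): 100% × 28% × 17% = 4.76% of Bluewater Shipping BV.
Aggregating (R1): 41.76% + 4.76% = 46.52%.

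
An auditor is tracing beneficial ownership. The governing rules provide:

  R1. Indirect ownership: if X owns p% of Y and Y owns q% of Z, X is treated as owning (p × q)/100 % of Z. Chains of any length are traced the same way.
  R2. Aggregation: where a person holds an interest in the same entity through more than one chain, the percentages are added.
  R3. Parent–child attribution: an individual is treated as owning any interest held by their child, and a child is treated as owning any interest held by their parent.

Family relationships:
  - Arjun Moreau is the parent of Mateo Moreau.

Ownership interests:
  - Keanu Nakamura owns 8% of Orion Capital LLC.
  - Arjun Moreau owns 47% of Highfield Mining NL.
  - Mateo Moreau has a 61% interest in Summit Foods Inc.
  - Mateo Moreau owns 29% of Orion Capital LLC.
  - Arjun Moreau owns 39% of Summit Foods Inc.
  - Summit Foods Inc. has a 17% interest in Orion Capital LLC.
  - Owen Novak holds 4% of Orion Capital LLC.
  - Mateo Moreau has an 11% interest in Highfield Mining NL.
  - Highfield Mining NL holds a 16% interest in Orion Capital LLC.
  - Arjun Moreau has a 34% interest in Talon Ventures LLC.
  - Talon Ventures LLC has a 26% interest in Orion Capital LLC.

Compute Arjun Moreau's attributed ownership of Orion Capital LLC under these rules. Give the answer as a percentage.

64.12%

By parent–child attribution (R3), Arjun Moreau is treated as also owning Mateo Moreau's interest in Summit Foods Inc, giving 39% + 61% = 100%.
By parent–child attribution (R3), Arjun Moreau is treated as also owning Mateo Moreau's interest in Highfield Mining NL, giving 47% + 11% = 58%.
By parent–child attribution (R3), Arjun Moreau is treated as owning Mateo Moreau's 29% interest in Orion Capital LLC.
Chain via Summit Foods Inc. (R1): 100% × 17% = 17% of Orion Capital LLC.
Chain via Talon Ventures LLC (R1): 34% × 26% = 8.84% of Orion Capital LLC.
Chain via Highfield Mining NL (R1): 58% × 16% = 9.28% of Orion Capital LLC.
Direct interest in Orion Capital LLC: 29%.
Aggregating (R2): 17% + 8.84% + 9.28% + 29% = 64.12%.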